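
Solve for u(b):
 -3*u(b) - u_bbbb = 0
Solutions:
 u(b) = (C1*sin(sqrt(2)*3^(1/4)*b/2) + C2*cos(sqrt(2)*3^(1/4)*b/2))*exp(-sqrt(2)*3^(1/4)*b/2) + (C3*sin(sqrt(2)*3^(1/4)*b/2) + C4*cos(sqrt(2)*3^(1/4)*b/2))*exp(sqrt(2)*3^(1/4)*b/2)


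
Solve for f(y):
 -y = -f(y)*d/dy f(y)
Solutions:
 f(y) = -sqrt(C1 + y^2)
 f(y) = sqrt(C1 + y^2)


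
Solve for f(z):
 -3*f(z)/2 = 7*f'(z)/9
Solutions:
 f(z) = C1*exp(-27*z/14)


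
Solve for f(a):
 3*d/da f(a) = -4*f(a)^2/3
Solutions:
 f(a) = 9/(C1 + 4*a)


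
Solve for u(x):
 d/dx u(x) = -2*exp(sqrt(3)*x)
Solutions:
 u(x) = C1 - 2*sqrt(3)*exp(sqrt(3)*x)/3


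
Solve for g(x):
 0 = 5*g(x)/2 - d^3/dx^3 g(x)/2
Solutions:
 g(x) = C3*exp(5^(1/3)*x) + (C1*sin(sqrt(3)*5^(1/3)*x/2) + C2*cos(sqrt(3)*5^(1/3)*x/2))*exp(-5^(1/3)*x/2)


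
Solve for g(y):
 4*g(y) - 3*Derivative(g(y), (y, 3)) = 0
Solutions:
 g(y) = C3*exp(6^(2/3)*y/3) + (C1*sin(2^(2/3)*3^(1/6)*y/2) + C2*cos(2^(2/3)*3^(1/6)*y/2))*exp(-6^(2/3)*y/6)


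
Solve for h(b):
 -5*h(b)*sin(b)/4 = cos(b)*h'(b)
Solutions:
 h(b) = C1*cos(b)^(5/4)


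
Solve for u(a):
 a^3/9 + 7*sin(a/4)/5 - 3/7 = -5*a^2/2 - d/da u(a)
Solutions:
 u(a) = C1 - a^4/36 - 5*a^3/6 + 3*a/7 + 28*cos(a/4)/5


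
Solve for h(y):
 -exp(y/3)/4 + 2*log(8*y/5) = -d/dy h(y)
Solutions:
 h(y) = C1 - 2*y*log(y) + 2*y*(-3*log(2) + 1 + log(5)) + 3*exp(y/3)/4


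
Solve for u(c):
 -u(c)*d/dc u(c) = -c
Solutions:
 u(c) = -sqrt(C1 + c^2)
 u(c) = sqrt(C1 + c^2)


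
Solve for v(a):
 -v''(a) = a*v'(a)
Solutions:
 v(a) = C1 + C2*erf(sqrt(2)*a/2)


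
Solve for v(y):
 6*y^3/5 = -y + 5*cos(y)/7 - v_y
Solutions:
 v(y) = C1 - 3*y^4/10 - y^2/2 + 5*sin(y)/7


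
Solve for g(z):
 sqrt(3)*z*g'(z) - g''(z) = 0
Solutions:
 g(z) = C1 + C2*erfi(sqrt(2)*3^(1/4)*z/2)


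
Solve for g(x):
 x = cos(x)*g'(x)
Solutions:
 g(x) = C1 + Integral(x/cos(x), x)


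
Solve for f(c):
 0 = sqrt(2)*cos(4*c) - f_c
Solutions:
 f(c) = C1 + sqrt(2)*sin(4*c)/4


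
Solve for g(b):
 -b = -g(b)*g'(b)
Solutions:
 g(b) = -sqrt(C1 + b^2)
 g(b) = sqrt(C1 + b^2)


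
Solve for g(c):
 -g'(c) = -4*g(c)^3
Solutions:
 g(c) = -sqrt(2)*sqrt(-1/(C1 + 4*c))/2
 g(c) = sqrt(2)*sqrt(-1/(C1 + 4*c))/2


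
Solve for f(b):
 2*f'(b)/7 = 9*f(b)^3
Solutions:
 f(b) = -sqrt(-1/(C1 + 63*b))
 f(b) = sqrt(-1/(C1 + 63*b))


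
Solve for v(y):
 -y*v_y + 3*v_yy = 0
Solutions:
 v(y) = C1 + C2*erfi(sqrt(6)*y/6)


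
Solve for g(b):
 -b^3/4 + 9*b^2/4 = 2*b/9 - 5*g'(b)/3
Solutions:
 g(b) = C1 + 3*b^4/80 - 9*b^3/20 + b^2/15


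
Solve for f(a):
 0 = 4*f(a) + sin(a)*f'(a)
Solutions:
 f(a) = C1*(cos(a)^2 + 2*cos(a) + 1)/(cos(a)^2 - 2*cos(a) + 1)


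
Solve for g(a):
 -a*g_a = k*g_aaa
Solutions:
 g(a) = C1 + Integral(C2*airyai(a*(-1/k)^(1/3)) + C3*airybi(a*(-1/k)^(1/3)), a)


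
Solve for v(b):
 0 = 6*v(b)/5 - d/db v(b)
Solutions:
 v(b) = C1*exp(6*b/5)


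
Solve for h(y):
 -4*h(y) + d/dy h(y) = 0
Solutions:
 h(y) = C1*exp(4*y)


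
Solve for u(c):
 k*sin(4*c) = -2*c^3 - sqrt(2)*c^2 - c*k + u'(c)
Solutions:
 u(c) = C1 + c^4/2 + sqrt(2)*c^3/3 + c^2*k/2 - k*cos(4*c)/4


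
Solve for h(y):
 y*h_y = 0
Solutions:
 h(y) = C1


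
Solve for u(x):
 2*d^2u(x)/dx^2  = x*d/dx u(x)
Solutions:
 u(x) = C1 + C2*erfi(x/2)


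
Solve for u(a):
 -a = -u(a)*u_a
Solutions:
 u(a) = -sqrt(C1 + a^2)
 u(a) = sqrt(C1 + a^2)


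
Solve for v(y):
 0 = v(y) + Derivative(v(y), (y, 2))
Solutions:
 v(y) = C1*sin(y) + C2*cos(y)


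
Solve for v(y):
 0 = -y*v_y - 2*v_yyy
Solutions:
 v(y) = C1 + Integral(C2*airyai(-2^(2/3)*y/2) + C3*airybi(-2^(2/3)*y/2), y)


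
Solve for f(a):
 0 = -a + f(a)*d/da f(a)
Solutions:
 f(a) = -sqrt(C1 + a^2)
 f(a) = sqrt(C1 + a^2)


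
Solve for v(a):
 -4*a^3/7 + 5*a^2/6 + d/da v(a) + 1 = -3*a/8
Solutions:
 v(a) = C1 + a^4/7 - 5*a^3/18 - 3*a^2/16 - a


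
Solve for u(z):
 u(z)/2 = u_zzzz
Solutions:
 u(z) = C1*exp(-2^(3/4)*z/2) + C2*exp(2^(3/4)*z/2) + C3*sin(2^(3/4)*z/2) + C4*cos(2^(3/4)*z/2)


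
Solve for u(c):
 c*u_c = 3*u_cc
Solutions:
 u(c) = C1 + C2*erfi(sqrt(6)*c/6)


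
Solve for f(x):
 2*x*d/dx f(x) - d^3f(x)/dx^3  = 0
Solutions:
 f(x) = C1 + Integral(C2*airyai(2^(1/3)*x) + C3*airybi(2^(1/3)*x), x)


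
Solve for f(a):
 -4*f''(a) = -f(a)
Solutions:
 f(a) = C1*exp(-a/2) + C2*exp(a/2)


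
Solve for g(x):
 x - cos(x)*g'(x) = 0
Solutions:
 g(x) = C1 + Integral(x/cos(x), x)


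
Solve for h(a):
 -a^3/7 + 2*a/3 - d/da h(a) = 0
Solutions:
 h(a) = C1 - a^4/28 + a^2/3


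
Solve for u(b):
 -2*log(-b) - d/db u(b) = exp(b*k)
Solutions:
 u(b) = C1 - 2*b*log(-b) + 2*b + Piecewise((-exp(b*k)/k, Ne(k, 0)), (-b, True))


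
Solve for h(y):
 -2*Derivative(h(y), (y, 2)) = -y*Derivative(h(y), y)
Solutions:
 h(y) = C1 + C2*erfi(y/2)


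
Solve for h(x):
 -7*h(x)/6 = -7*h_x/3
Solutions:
 h(x) = C1*exp(x/2)


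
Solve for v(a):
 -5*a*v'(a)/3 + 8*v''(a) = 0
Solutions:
 v(a) = C1 + C2*erfi(sqrt(15)*a/12)


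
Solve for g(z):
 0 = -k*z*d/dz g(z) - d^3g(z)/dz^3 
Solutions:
 g(z) = C1 + Integral(C2*airyai(z*(-k)^(1/3)) + C3*airybi(z*(-k)^(1/3)), z)


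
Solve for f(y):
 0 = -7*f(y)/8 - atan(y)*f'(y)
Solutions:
 f(y) = C1*exp(-7*Integral(1/atan(y), y)/8)


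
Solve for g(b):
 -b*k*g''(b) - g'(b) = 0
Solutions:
 g(b) = C1 + b^(((re(k) - 1)*re(k) + im(k)^2)/(re(k)^2 + im(k)^2))*(C2*sin(log(b)*Abs(im(k))/(re(k)^2 + im(k)^2)) + C3*cos(log(b)*im(k)/(re(k)^2 + im(k)^2)))


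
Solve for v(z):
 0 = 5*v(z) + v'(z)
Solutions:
 v(z) = C1*exp(-5*z)


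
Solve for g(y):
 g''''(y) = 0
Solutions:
 g(y) = C1 + C2*y + C3*y^2 + C4*y^3


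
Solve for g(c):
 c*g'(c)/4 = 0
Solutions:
 g(c) = C1


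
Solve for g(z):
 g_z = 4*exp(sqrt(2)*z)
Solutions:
 g(z) = C1 + 2*sqrt(2)*exp(sqrt(2)*z)


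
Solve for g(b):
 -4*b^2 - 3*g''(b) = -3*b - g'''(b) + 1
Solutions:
 g(b) = C1 + C2*b + C3*exp(3*b) - b^4/9 + b^3/54 - 4*b^2/27


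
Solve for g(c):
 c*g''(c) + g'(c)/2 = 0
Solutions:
 g(c) = C1 + C2*sqrt(c)


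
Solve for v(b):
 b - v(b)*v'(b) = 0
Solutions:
 v(b) = -sqrt(C1 + b^2)
 v(b) = sqrt(C1 + b^2)


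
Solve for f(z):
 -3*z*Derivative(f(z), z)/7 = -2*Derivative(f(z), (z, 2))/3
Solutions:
 f(z) = C1 + C2*erfi(3*sqrt(7)*z/14)


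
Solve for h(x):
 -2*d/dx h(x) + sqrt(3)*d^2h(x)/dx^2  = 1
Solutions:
 h(x) = C1 + C2*exp(2*sqrt(3)*x/3) - x/2


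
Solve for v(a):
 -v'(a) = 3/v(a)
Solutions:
 v(a) = -sqrt(C1 - 6*a)
 v(a) = sqrt(C1 - 6*a)


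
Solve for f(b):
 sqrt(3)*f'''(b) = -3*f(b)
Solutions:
 f(b) = C3*exp(-3^(1/6)*b) + (C1*sin(3^(2/3)*b/2) + C2*cos(3^(2/3)*b/2))*exp(3^(1/6)*b/2)


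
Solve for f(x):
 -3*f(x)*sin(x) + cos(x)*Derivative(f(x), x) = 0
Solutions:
 f(x) = C1/cos(x)^3


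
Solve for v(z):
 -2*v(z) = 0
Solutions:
 v(z) = 0


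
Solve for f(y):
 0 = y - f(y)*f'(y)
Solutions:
 f(y) = -sqrt(C1 + y^2)
 f(y) = sqrt(C1 + y^2)


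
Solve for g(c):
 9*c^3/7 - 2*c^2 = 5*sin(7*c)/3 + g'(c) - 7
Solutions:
 g(c) = C1 + 9*c^4/28 - 2*c^3/3 + 7*c + 5*cos(7*c)/21


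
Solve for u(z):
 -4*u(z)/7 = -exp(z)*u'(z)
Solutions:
 u(z) = C1*exp(-4*exp(-z)/7)


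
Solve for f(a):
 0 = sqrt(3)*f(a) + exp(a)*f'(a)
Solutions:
 f(a) = C1*exp(sqrt(3)*exp(-a))


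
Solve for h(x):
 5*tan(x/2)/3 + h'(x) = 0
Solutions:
 h(x) = C1 + 10*log(cos(x/2))/3


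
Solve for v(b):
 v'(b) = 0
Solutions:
 v(b) = C1


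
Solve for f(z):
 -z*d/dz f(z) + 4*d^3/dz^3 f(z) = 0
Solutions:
 f(z) = C1 + Integral(C2*airyai(2^(1/3)*z/2) + C3*airybi(2^(1/3)*z/2), z)


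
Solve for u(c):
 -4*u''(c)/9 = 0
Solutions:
 u(c) = C1 + C2*c


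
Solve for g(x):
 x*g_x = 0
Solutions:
 g(x) = C1


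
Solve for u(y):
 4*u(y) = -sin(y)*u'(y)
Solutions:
 u(y) = C1*(cos(y)^2 + 2*cos(y) + 1)/(cos(y)^2 - 2*cos(y) + 1)


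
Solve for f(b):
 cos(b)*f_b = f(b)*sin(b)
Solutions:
 f(b) = C1/cos(b)


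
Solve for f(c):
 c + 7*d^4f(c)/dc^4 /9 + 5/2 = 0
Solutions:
 f(c) = C1 + C2*c + C3*c^2 + C4*c^3 - 3*c^5/280 - 15*c^4/112


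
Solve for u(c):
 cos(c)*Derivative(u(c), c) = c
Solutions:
 u(c) = C1 + Integral(c/cos(c), c)


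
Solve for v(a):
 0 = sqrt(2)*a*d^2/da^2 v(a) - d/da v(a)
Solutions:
 v(a) = C1 + C2*a^(sqrt(2)/2 + 1)


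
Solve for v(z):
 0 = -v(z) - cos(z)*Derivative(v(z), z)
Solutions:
 v(z) = C1*sqrt(sin(z) - 1)/sqrt(sin(z) + 1)


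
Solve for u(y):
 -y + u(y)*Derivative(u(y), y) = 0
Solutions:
 u(y) = -sqrt(C1 + y^2)
 u(y) = sqrt(C1 + y^2)


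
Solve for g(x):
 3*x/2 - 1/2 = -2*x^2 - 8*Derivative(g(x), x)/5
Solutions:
 g(x) = C1 - 5*x^3/12 - 15*x^2/32 + 5*x/16


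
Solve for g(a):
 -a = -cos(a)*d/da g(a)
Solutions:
 g(a) = C1 + Integral(a/cos(a), a)


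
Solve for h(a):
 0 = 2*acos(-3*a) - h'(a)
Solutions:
 h(a) = C1 + 2*a*acos(-3*a) + 2*sqrt(1 - 9*a^2)/3


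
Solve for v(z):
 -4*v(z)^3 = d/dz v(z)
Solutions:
 v(z) = -sqrt(2)*sqrt(-1/(C1 - 4*z))/2
 v(z) = sqrt(2)*sqrt(-1/(C1 - 4*z))/2


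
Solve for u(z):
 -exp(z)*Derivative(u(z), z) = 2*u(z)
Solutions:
 u(z) = C1*exp(2*exp(-z))


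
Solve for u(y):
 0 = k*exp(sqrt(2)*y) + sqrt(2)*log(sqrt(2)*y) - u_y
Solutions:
 u(y) = C1 + sqrt(2)*k*exp(sqrt(2)*y)/2 + sqrt(2)*y*log(y) + sqrt(2)*y*(-1 + log(2)/2)


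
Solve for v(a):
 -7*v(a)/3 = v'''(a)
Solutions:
 v(a) = C3*exp(-3^(2/3)*7^(1/3)*a/3) + (C1*sin(3^(1/6)*7^(1/3)*a/2) + C2*cos(3^(1/6)*7^(1/3)*a/2))*exp(3^(2/3)*7^(1/3)*a/6)


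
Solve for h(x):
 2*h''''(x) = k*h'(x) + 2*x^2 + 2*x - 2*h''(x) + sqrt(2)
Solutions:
 h(x) = C1 + C2*exp(x*(6^(1/3)*(-9*k + 2*sqrt(3)*sqrt(27*k^2/4 + 4))^(1/3)/12 - 2^(1/3)*3^(5/6)*I*(-9*k + 2*sqrt(3)*sqrt(27*k^2/4 + 4))^(1/3)/12 + 4/((-6^(1/3) + 2^(1/3)*3^(5/6)*I)*(-9*k + 2*sqrt(3)*sqrt(27*k^2/4 + 4))^(1/3)))) + C3*exp(x*(6^(1/3)*(-9*k + 2*sqrt(3)*sqrt(27*k^2/4 + 4))^(1/3)/12 + 2^(1/3)*3^(5/6)*I*(-9*k + 2*sqrt(3)*sqrt(27*k^2/4 + 4))^(1/3)/12 - 4/((6^(1/3) + 2^(1/3)*3^(5/6)*I)*(-9*k + 2*sqrt(3)*sqrt(27*k^2/4 + 4))^(1/3)))) + C4*exp(6^(1/3)*x*(-(-9*k + 2*sqrt(3)*sqrt(27*k^2/4 + 4))^(1/3) + 2*6^(1/3)/(-9*k + 2*sqrt(3)*sqrt(27*k^2/4 + 4))^(1/3))/6) - 2*x^3/(3*k) - x^2/k - sqrt(2)*x/k - 4*x^2/k^2 - 4*x/k^2 - 16*x/k^3


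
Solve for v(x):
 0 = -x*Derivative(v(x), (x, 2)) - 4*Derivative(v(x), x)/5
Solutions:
 v(x) = C1 + C2*x^(1/5)


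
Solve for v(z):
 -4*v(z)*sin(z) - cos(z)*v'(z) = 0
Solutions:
 v(z) = C1*cos(z)^4


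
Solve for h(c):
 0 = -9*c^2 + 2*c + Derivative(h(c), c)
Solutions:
 h(c) = C1 + 3*c^3 - c^2


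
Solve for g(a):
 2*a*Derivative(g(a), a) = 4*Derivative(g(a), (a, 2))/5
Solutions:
 g(a) = C1 + C2*erfi(sqrt(5)*a/2)


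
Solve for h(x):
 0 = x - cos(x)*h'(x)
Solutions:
 h(x) = C1 + Integral(x/cos(x), x)


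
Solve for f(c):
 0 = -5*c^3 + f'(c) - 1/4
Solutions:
 f(c) = C1 + 5*c^4/4 + c/4


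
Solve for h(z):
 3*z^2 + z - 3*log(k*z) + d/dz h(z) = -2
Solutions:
 h(z) = C1 - z^3 - z^2/2 + 3*z*log(k*z) - 5*z


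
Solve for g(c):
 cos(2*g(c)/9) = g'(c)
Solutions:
 -c - 9*log(sin(2*g(c)/9) - 1)/4 + 9*log(sin(2*g(c)/9) + 1)/4 = C1


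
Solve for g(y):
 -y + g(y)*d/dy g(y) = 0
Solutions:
 g(y) = -sqrt(C1 + y^2)
 g(y) = sqrt(C1 + y^2)


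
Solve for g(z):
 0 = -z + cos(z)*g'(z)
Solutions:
 g(z) = C1 + Integral(z/cos(z), z)


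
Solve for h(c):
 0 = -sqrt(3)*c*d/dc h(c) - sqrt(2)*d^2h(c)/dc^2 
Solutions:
 h(c) = C1 + C2*erf(6^(1/4)*c/2)


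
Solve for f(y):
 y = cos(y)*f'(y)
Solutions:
 f(y) = C1 + Integral(y/cos(y), y)


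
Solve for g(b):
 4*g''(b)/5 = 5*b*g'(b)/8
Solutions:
 g(b) = C1 + C2*erfi(5*b/8)


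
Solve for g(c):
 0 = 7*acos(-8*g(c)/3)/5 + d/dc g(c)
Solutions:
 Integral(1/acos(-8*_y/3), (_y, g(c))) = C1 - 7*c/5


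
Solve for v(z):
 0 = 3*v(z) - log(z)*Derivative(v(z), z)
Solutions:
 v(z) = C1*exp(3*li(z))


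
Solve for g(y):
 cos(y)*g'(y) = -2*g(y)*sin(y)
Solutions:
 g(y) = C1*cos(y)^2


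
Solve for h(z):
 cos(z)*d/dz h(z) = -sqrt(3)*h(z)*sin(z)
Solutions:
 h(z) = C1*cos(z)^(sqrt(3))


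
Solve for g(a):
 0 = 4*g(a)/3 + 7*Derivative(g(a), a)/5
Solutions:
 g(a) = C1*exp(-20*a/21)


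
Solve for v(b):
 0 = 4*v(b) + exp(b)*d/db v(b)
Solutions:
 v(b) = C1*exp(4*exp(-b))


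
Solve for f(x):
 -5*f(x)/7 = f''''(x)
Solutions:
 f(x) = (C1*sin(sqrt(2)*5^(1/4)*7^(3/4)*x/14) + C2*cos(sqrt(2)*5^(1/4)*7^(3/4)*x/14))*exp(-sqrt(2)*5^(1/4)*7^(3/4)*x/14) + (C3*sin(sqrt(2)*5^(1/4)*7^(3/4)*x/14) + C4*cos(sqrt(2)*5^(1/4)*7^(3/4)*x/14))*exp(sqrt(2)*5^(1/4)*7^(3/4)*x/14)


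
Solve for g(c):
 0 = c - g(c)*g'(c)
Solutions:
 g(c) = -sqrt(C1 + c^2)
 g(c) = sqrt(C1 + c^2)


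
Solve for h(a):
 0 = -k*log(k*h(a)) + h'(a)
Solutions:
 li(k*h(a))/k = C1 + a*k


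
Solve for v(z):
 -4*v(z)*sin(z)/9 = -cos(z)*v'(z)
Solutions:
 v(z) = C1/cos(z)^(4/9)


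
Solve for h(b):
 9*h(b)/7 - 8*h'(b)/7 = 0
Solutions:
 h(b) = C1*exp(9*b/8)


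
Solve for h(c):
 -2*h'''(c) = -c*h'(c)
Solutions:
 h(c) = C1 + Integral(C2*airyai(2^(2/3)*c/2) + C3*airybi(2^(2/3)*c/2), c)


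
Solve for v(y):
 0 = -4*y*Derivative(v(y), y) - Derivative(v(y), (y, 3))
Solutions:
 v(y) = C1 + Integral(C2*airyai(-2^(2/3)*y) + C3*airybi(-2^(2/3)*y), y)


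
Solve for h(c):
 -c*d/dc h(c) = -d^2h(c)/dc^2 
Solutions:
 h(c) = C1 + C2*erfi(sqrt(2)*c/2)


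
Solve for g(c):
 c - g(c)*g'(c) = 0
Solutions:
 g(c) = -sqrt(C1 + c^2)
 g(c) = sqrt(C1 + c^2)


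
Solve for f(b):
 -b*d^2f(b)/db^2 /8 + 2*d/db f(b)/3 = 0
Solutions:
 f(b) = C1 + C2*b^(19/3)


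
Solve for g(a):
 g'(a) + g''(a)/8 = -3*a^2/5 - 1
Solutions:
 g(a) = C1 + C2*exp(-8*a) - a^3/5 + 3*a^2/40 - 163*a/160


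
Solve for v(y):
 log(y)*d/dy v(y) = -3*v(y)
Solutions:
 v(y) = C1*exp(-3*li(y))


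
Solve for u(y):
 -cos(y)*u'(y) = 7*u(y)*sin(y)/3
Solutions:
 u(y) = C1*cos(y)^(7/3)


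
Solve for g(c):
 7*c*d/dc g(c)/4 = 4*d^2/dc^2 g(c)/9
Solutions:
 g(c) = C1 + C2*erfi(3*sqrt(14)*c/8)


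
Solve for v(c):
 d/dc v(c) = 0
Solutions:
 v(c) = C1


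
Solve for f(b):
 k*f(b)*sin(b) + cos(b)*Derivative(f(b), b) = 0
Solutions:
 f(b) = C1*exp(k*log(cos(b)))


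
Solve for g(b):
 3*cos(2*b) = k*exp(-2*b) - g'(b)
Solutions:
 g(b) = C1 - k*exp(-2*b)/2 - 3*sin(2*b)/2


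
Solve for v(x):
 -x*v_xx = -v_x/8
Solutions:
 v(x) = C1 + C2*x^(9/8)


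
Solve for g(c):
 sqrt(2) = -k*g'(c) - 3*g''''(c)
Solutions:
 g(c) = C1 + C2*exp(3^(2/3)*c*(-k)^(1/3)/3) + C3*exp(c*(-k)^(1/3)*(-3^(2/3) + 3*3^(1/6)*I)/6) + C4*exp(-c*(-k)^(1/3)*(3^(2/3) + 3*3^(1/6)*I)/6) - sqrt(2)*c/k


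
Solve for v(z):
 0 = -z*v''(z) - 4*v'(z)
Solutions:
 v(z) = C1 + C2/z^3


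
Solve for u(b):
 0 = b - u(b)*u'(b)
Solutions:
 u(b) = -sqrt(C1 + b^2)
 u(b) = sqrt(C1 + b^2)


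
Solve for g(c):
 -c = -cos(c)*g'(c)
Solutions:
 g(c) = C1 + Integral(c/cos(c), c)


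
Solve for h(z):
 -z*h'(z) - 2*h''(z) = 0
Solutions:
 h(z) = C1 + C2*erf(z/2)


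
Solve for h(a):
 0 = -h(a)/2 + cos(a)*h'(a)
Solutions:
 h(a) = C1*(sin(a) + 1)^(1/4)/(sin(a) - 1)^(1/4)


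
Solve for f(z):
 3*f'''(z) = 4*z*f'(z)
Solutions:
 f(z) = C1 + Integral(C2*airyai(6^(2/3)*z/3) + C3*airybi(6^(2/3)*z/3), z)


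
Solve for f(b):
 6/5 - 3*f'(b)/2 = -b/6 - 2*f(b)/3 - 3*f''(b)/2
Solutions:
 f(b) = -b/4 + (C1*sin(sqrt(7)*b/6) + C2*cos(sqrt(7)*b/6))*exp(b/2) - 189/80


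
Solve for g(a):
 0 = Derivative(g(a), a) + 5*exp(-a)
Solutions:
 g(a) = C1 + 5*exp(-a)


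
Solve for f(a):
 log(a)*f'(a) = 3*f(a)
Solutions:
 f(a) = C1*exp(3*li(a))


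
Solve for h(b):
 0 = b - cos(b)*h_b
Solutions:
 h(b) = C1 + Integral(b/cos(b), b)


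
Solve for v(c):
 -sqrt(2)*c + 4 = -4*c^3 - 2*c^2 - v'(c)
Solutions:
 v(c) = C1 - c^4 - 2*c^3/3 + sqrt(2)*c^2/2 - 4*c


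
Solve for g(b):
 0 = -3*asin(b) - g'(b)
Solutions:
 g(b) = C1 - 3*b*asin(b) - 3*sqrt(1 - b^2)


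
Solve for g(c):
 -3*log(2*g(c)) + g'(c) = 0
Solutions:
 -Integral(1/(log(_y) + log(2)), (_y, g(c)))/3 = C1 - c


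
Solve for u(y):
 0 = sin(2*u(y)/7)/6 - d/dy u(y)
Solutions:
 -y/6 + 7*log(cos(2*u(y)/7) - 1)/4 - 7*log(cos(2*u(y)/7) + 1)/4 = C1


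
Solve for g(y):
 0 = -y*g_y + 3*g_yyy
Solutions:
 g(y) = C1 + Integral(C2*airyai(3^(2/3)*y/3) + C3*airybi(3^(2/3)*y/3), y)


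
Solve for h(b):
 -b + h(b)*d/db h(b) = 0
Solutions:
 h(b) = -sqrt(C1 + b^2)
 h(b) = sqrt(C1 + b^2)


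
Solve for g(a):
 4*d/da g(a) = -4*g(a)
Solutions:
 g(a) = C1*exp(-a)


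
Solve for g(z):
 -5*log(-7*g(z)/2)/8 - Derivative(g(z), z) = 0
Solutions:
 8*Integral(1/(log(-_y) - log(2) + log(7)), (_y, g(z)))/5 = C1 - z


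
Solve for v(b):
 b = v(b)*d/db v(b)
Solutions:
 v(b) = -sqrt(C1 + b^2)
 v(b) = sqrt(C1 + b^2)


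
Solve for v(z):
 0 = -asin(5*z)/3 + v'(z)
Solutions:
 v(z) = C1 + z*asin(5*z)/3 + sqrt(1 - 25*z^2)/15


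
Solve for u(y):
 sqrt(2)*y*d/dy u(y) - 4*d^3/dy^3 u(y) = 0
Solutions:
 u(y) = C1 + Integral(C2*airyai(sqrt(2)*y/2) + C3*airybi(sqrt(2)*y/2), y)


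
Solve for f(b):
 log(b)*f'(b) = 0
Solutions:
 f(b) = C1


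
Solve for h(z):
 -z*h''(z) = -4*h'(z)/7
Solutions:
 h(z) = C1 + C2*z^(11/7)


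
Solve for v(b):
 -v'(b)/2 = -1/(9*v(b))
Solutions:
 v(b) = -sqrt(C1 + 4*b)/3
 v(b) = sqrt(C1 + 4*b)/3


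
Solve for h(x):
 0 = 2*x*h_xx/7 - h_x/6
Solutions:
 h(x) = C1 + C2*x^(19/12)


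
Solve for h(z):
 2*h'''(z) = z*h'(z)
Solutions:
 h(z) = C1 + Integral(C2*airyai(2^(2/3)*z/2) + C3*airybi(2^(2/3)*z/2), z)


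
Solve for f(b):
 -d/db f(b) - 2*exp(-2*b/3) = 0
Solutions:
 f(b) = C1 + 3*exp(-2*b/3)


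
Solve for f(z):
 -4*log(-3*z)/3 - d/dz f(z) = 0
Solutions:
 f(z) = C1 - 4*z*log(-z)/3 + 4*z*(1 - log(3))/3


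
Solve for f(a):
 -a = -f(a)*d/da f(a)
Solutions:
 f(a) = -sqrt(C1 + a^2)
 f(a) = sqrt(C1 + a^2)


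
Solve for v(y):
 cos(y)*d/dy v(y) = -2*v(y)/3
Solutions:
 v(y) = C1*(sin(y) - 1)^(1/3)/(sin(y) + 1)^(1/3)


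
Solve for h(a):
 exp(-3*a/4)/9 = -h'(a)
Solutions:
 h(a) = C1 + 4*exp(-3*a/4)/27


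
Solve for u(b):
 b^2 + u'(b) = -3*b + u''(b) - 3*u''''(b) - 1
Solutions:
 u(b) = C1 + C2*exp(2^(1/3)*b*(2/(sqrt(77) + 9)^(1/3) + 2^(1/3)*(sqrt(77) + 9)^(1/3))/12)*sin(2^(1/3)*sqrt(3)*b*(-2^(1/3)*(sqrt(77) + 9)^(1/3) + 2/(sqrt(77) + 9)^(1/3))/12) + C3*exp(2^(1/3)*b*(2/(sqrt(77) + 9)^(1/3) + 2^(1/3)*(sqrt(77) + 9)^(1/3))/12)*cos(2^(1/3)*sqrt(3)*b*(-2^(1/3)*(sqrt(77) + 9)^(1/3) + 2/(sqrt(77) + 9)^(1/3))/12) + C4*exp(-2^(1/3)*b*(2/(sqrt(77) + 9)^(1/3) + 2^(1/3)*(sqrt(77) + 9)^(1/3))/6) - b^3/3 - 5*b^2/2 - 6*b


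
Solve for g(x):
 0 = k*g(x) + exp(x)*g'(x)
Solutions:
 g(x) = C1*exp(k*exp(-x))


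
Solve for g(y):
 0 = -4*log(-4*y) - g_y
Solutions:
 g(y) = C1 - 4*y*log(-y) + 4*y*(1 - 2*log(2))


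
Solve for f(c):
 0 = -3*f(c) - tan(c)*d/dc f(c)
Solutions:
 f(c) = C1/sin(c)^3


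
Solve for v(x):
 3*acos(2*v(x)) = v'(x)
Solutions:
 Integral(1/acos(2*_y), (_y, v(x))) = C1 + 3*x


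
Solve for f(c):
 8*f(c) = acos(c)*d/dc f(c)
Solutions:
 f(c) = C1*exp(8*Integral(1/acos(c), c))


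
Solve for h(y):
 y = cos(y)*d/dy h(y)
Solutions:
 h(y) = C1 + Integral(y/cos(y), y)


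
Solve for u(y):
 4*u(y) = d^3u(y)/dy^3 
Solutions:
 u(y) = C3*exp(2^(2/3)*y) + (C1*sin(2^(2/3)*sqrt(3)*y/2) + C2*cos(2^(2/3)*sqrt(3)*y/2))*exp(-2^(2/3)*y/2)


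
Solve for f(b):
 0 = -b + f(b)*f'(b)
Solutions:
 f(b) = -sqrt(C1 + b^2)
 f(b) = sqrt(C1 + b^2)


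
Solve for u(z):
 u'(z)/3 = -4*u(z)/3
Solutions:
 u(z) = C1*exp(-4*z)


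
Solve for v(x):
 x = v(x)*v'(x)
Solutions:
 v(x) = -sqrt(C1 + x^2)
 v(x) = sqrt(C1 + x^2)


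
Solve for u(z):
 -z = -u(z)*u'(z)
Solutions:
 u(z) = -sqrt(C1 + z^2)
 u(z) = sqrt(C1 + z^2)


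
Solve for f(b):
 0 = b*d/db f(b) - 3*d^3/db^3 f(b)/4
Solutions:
 f(b) = C1 + Integral(C2*airyai(6^(2/3)*b/3) + C3*airybi(6^(2/3)*b/3), b)


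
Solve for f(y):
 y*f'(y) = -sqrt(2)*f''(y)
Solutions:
 f(y) = C1 + C2*erf(2^(1/4)*y/2)


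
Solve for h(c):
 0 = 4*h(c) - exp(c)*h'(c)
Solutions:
 h(c) = C1*exp(-4*exp(-c))


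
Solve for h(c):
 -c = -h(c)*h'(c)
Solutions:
 h(c) = -sqrt(C1 + c^2)
 h(c) = sqrt(C1 + c^2)


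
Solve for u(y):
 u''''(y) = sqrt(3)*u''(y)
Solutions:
 u(y) = C1 + C2*y + C3*exp(-3^(1/4)*y) + C4*exp(3^(1/4)*y)


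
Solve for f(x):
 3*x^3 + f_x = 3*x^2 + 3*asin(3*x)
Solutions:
 f(x) = C1 - 3*x^4/4 + x^3 + 3*x*asin(3*x) + sqrt(1 - 9*x^2)


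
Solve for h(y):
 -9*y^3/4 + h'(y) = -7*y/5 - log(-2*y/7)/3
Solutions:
 h(y) = C1 + 9*y^4/16 - 7*y^2/10 - y*log(-y)/3 + y*(-log(2) + 1 + log(7))/3


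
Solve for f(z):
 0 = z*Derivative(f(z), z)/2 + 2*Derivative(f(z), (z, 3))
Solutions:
 f(z) = C1 + Integral(C2*airyai(-2^(1/3)*z/2) + C3*airybi(-2^(1/3)*z/2), z)


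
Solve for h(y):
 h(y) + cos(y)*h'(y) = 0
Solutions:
 h(y) = C1*sqrt(sin(y) - 1)/sqrt(sin(y) + 1)


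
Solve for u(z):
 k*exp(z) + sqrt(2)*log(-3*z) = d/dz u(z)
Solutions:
 u(z) = C1 + k*exp(z) + sqrt(2)*z*log(-z) + sqrt(2)*z*(-1 + log(3))


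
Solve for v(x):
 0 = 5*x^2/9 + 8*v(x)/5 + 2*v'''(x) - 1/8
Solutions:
 v(x) = C3*exp(-10^(2/3)*x/5) - 25*x^2/72 + (C1*sin(10^(2/3)*sqrt(3)*x/10) + C2*cos(10^(2/3)*sqrt(3)*x/10))*exp(10^(2/3)*x/10) + 5/64


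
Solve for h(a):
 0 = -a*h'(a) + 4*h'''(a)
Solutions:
 h(a) = C1 + Integral(C2*airyai(2^(1/3)*a/2) + C3*airybi(2^(1/3)*a/2), a)


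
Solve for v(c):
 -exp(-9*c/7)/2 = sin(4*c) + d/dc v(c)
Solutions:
 v(c) = C1 + cos(4*c)/4 + 7*exp(-9*c/7)/18


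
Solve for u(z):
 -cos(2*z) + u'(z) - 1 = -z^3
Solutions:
 u(z) = C1 - z^4/4 + z + sin(2*z)/2


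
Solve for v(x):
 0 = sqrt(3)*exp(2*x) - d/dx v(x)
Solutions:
 v(x) = C1 + sqrt(3)*exp(2*x)/2


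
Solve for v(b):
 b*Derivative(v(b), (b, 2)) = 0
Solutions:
 v(b) = C1 + C2*b


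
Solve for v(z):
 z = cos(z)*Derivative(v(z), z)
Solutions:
 v(z) = C1 + Integral(z/cos(z), z)


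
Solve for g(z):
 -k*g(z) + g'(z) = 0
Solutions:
 g(z) = C1*exp(k*z)


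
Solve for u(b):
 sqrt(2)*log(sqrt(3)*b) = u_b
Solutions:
 u(b) = C1 + sqrt(2)*b*log(b) - sqrt(2)*b + sqrt(2)*b*log(3)/2


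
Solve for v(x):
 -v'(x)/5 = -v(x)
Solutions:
 v(x) = C1*exp(5*x)


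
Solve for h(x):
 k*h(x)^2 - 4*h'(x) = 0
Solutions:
 h(x) = -4/(C1 + k*x)


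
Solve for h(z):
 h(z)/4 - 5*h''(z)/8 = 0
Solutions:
 h(z) = C1*exp(-sqrt(10)*z/5) + C2*exp(sqrt(10)*z/5)


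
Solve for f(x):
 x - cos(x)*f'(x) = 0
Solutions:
 f(x) = C1 + Integral(x/cos(x), x)


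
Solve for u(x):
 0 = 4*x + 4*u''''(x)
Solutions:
 u(x) = C1 + C2*x + C3*x^2 + C4*x^3 - x^5/120


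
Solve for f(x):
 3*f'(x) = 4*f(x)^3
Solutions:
 f(x) = -sqrt(6)*sqrt(-1/(C1 + 4*x))/2
 f(x) = sqrt(6)*sqrt(-1/(C1 + 4*x))/2


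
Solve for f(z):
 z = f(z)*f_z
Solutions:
 f(z) = -sqrt(C1 + z^2)
 f(z) = sqrt(C1 + z^2)


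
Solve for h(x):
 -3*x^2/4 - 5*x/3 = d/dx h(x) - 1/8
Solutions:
 h(x) = C1 - x^3/4 - 5*x^2/6 + x/8


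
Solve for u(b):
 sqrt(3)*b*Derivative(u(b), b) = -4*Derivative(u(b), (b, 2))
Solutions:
 u(b) = C1 + C2*erf(sqrt(2)*3^(1/4)*b/4)


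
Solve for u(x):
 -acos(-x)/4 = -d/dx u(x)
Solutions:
 u(x) = C1 + x*acos(-x)/4 + sqrt(1 - x^2)/4


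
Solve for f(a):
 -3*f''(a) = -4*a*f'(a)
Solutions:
 f(a) = C1 + C2*erfi(sqrt(6)*a/3)


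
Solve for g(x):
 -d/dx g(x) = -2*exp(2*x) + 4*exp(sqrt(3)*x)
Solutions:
 g(x) = C1 + exp(2*x) - 4*sqrt(3)*exp(sqrt(3)*x)/3


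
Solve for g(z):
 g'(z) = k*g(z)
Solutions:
 g(z) = C1*exp(k*z)


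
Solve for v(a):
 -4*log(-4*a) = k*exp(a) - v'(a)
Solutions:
 v(a) = C1 + 4*a*log(-a) + 4*a*(-1 + 2*log(2)) + k*exp(a)


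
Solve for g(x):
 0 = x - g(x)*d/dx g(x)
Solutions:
 g(x) = -sqrt(C1 + x^2)
 g(x) = sqrt(C1 + x^2)


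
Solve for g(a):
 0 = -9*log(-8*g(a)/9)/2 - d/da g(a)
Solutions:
 2*Integral(1/(log(-_y) - 2*log(3) + 3*log(2)), (_y, g(a)))/9 = C1 - a


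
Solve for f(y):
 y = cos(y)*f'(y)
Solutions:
 f(y) = C1 + Integral(y/cos(y), y)


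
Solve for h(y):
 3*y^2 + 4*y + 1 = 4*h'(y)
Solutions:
 h(y) = C1 + y^3/4 + y^2/2 + y/4


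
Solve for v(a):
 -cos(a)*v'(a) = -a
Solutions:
 v(a) = C1 + Integral(a/cos(a), a)


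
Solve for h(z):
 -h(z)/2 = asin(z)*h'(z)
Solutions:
 h(z) = C1*exp(-Integral(1/asin(z), z)/2)


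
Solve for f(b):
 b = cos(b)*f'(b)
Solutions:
 f(b) = C1 + Integral(b/cos(b), b)


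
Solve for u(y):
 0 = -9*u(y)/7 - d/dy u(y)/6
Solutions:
 u(y) = C1*exp(-54*y/7)


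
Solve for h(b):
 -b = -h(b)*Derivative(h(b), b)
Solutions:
 h(b) = -sqrt(C1 + b^2)
 h(b) = sqrt(C1 + b^2)


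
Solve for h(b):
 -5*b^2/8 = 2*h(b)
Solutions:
 h(b) = -5*b^2/16


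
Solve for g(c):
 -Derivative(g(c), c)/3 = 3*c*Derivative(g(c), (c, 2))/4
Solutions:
 g(c) = C1 + C2*c^(5/9)


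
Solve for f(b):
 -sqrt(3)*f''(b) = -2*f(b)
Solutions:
 f(b) = C1*exp(-sqrt(2)*3^(3/4)*b/3) + C2*exp(sqrt(2)*3^(3/4)*b/3)


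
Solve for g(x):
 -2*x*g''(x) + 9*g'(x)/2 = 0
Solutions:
 g(x) = C1 + C2*x^(13/4)


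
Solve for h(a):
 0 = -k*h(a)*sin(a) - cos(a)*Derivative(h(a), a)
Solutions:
 h(a) = C1*exp(k*log(cos(a)))


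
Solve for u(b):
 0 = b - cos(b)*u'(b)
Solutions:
 u(b) = C1 + Integral(b/cos(b), b)


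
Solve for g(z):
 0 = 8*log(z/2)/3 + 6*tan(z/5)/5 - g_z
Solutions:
 g(z) = C1 + 8*z*log(z)/3 - 8*z/3 - 8*z*log(2)/3 - 6*log(cos(z/5))


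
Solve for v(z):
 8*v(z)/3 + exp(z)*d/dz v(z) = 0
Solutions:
 v(z) = C1*exp(8*exp(-z)/3)


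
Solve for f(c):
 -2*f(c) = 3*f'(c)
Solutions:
 f(c) = C1*exp(-2*c/3)


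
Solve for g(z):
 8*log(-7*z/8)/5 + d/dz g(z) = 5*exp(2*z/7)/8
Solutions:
 g(z) = C1 - 8*z*log(-z)/5 + 8*z*(-log(7) + 1 + 3*log(2))/5 + 35*exp(2*z/7)/16


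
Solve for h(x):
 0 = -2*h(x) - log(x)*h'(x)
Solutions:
 h(x) = C1*exp(-2*li(x))


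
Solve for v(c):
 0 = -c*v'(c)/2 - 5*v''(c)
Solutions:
 v(c) = C1 + C2*erf(sqrt(5)*c/10)


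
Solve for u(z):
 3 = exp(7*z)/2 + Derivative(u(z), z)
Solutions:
 u(z) = C1 + 3*z - exp(7*z)/14


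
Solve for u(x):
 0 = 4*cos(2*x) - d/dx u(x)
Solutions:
 u(x) = C1 + 2*sin(2*x)


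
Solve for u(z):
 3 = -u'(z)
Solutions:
 u(z) = C1 - 3*z


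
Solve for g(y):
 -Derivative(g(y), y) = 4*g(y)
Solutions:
 g(y) = C1*exp(-4*y)


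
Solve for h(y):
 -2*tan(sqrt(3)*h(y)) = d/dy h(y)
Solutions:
 h(y) = sqrt(3)*(pi - asin(C1*exp(-2*sqrt(3)*y)))/3
 h(y) = sqrt(3)*asin(C1*exp(-2*sqrt(3)*y))/3


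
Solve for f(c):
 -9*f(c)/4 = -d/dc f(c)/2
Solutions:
 f(c) = C1*exp(9*c/2)


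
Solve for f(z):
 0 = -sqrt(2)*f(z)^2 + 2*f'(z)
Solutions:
 f(z) = -2/(C1 + sqrt(2)*z)


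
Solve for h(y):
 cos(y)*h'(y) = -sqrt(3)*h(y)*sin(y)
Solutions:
 h(y) = C1*cos(y)^(sqrt(3))


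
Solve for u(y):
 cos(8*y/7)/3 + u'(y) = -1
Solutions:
 u(y) = C1 - y - 7*sin(8*y/7)/24


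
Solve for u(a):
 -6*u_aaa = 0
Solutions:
 u(a) = C1 + C2*a + C3*a^2


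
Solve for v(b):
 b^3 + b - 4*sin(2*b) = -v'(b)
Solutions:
 v(b) = C1 - b^4/4 - b^2/2 - 2*cos(2*b)


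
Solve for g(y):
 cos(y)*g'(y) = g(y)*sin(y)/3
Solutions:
 g(y) = C1/cos(y)^(1/3)


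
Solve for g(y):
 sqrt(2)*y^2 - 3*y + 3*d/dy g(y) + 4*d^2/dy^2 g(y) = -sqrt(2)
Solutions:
 g(y) = C1 + C2*exp(-3*y/4) - sqrt(2)*y^3/9 + y^2/2 + 4*sqrt(2)*y^2/9 - 41*sqrt(2)*y/27 - 4*y/3


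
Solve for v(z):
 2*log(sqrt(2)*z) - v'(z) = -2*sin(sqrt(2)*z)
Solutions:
 v(z) = C1 + 2*z*log(z) - 2*z + z*log(2) - sqrt(2)*cos(sqrt(2)*z)


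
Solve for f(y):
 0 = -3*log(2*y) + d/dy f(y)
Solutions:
 f(y) = C1 + 3*y*log(y) - 3*y + y*log(8)


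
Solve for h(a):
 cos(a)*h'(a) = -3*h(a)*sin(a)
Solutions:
 h(a) = C1*cos(a)^3


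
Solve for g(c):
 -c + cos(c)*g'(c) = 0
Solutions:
 g(c) = C1 + Integral(c/cos(c), c)


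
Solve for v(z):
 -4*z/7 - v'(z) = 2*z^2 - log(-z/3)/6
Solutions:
 v(z) = C1 - 2*z^3/3 - 2*z^2/7 + z*log(-z)/6 + z*(-log(3) - 1)/6


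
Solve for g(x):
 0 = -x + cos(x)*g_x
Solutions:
 g(x) = C1 + Integral(x/cos(x), x)


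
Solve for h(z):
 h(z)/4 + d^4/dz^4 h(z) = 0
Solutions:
 h(z) = (C1*sin(z/2) + C2*cos(z/2))*exp(-z/2) + (C3*sin(z/2) + C4*cos(z/2))*exp(z/2)


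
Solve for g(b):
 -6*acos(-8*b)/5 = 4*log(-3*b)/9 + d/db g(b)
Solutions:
 g(b) = C1 - 4*b*log(-b)/9 - 6*b*acos(-8*b)/5 - 4*b*log(3)/9 + 4*b/9 - 3*sqrt(1 - 64*b^2)/20


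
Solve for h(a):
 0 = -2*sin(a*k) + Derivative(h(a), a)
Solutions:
 h(a) = C1 - 2*cos(a*k)/k


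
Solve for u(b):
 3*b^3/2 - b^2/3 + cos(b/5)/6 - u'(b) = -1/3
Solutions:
 u(b) = C1 + 3*b^4/8 - b^3/9 + b/3 + 5*sin(b/5)/6


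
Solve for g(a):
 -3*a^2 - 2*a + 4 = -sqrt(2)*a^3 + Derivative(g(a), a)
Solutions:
 g(a) = C1 + sqrt(2)*a^4/4 - a^3 - a^2 + 4*a


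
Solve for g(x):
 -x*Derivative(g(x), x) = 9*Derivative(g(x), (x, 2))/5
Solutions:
 g(x) = C1 + C2*erf(sqrt(10)*x/6)


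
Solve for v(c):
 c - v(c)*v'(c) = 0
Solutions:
 v(c) = -sqrt(C1 + c^2)
 v(c) = sqrt(C1 + c^2)


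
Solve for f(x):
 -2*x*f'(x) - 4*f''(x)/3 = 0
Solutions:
 f(x) = C1 + C2*erf(sqrt(3)*x/2)


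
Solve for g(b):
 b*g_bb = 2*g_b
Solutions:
 g(b) = C1 + C2*b^3


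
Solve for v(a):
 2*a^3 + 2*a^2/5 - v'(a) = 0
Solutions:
 v(a) = C1 + a^4/2 + 2*a^3/15


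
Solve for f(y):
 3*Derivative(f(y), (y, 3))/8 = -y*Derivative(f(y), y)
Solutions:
 f(y) = C1 + Integral(C2*airyai(-2*3^(2/3)*y/3) + C3*airybi(-2*3^(2/3)*y/3), y)


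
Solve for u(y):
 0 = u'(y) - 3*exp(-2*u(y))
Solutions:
 u(y) = log(-sqrt(C1 + 6*y))
 u(y) = log(C1 + 6*y)/2


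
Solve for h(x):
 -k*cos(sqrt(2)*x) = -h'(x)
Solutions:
 h(x) = C1 + sqrt(2)*k*sin(sqrt(2)*x)/2


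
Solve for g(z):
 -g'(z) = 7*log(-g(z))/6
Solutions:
 -li(-g(z)) = C1 - 7*z/6


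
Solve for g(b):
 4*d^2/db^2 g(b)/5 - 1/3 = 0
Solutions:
 g(b) = C1 + C2*b + 5*b^2/24


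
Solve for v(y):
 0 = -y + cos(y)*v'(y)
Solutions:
 v(y) = C1 + Integral(y/cos(y), y)


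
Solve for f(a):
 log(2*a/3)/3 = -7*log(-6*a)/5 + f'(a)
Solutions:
 f(a) = C1 + 26*a*log(a)/15 + a*(-26/15 + log(6144)/15 + log(6) + 7*I*pi/5)


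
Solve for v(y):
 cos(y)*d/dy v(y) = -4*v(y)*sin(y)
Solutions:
 v(y) = C1*cos(y)^4


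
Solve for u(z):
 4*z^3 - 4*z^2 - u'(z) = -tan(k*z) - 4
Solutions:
 u(z) = C1 + z^4 - 4*z^3/3 + 4*z + Piecewise((-log(cos(k*z))/k, Ne(k, 0)), (0, True))


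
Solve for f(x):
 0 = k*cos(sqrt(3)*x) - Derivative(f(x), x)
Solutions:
 f(x) = C1 + sqrt(3)*k*sin(sqrt(3)*x)/3


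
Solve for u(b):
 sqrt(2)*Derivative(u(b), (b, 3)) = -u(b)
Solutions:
 u(b) = C3*exp(-2^(5/6)*b/2) + (C1*sin(2^(5/6)*sqrt(3)*b/4) + C2*cos(2^(5/6)*sqrt(3)*b/4))*exp(2^(5/6)*b/4)


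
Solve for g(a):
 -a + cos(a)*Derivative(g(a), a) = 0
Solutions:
 g(a) = C1 + Integral(a/cos(a), a)


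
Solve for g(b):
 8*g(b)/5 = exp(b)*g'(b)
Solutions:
 g(b) = C1*exp(-8*exp(-b)/5)


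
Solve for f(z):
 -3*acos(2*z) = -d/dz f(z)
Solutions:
 f(z) = C1 + 3*z*acos(2*z) - 3*sqrt(1 - 4*z^2)/2


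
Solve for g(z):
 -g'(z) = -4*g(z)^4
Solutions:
 g(z) = (-1/(C1 + 12*z))^(1/3)
 g(z) = (-1/(C1 + 4*z))^(1/3)*(-3^(2/3) - 3*3^(1/6)*I)/6
 g(z) = (-1/(C1 + 4*z))^(1/3)*(-3^(2/3) + 3*3^(1/6)*I)/6


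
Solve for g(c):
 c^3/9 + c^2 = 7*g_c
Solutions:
 g(c) = C1 + c^4/252 + c^3/21


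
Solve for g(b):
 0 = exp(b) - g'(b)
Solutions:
 g(b) = C1 + exp(b)


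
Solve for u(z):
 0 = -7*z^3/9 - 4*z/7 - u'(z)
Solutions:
 u(z) = C1 - 7*z^4/36 - 2*z^2/7


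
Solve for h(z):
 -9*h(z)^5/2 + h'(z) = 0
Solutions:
 h(z) = -(-1/(C1 + 18*z))^(1/4)
 h(z) = (-1/(C1 + 18*z))^(1/4)
 h(z) = -I*(-1/(C1 + 18*z))^(1/4)
 h(z) = I*(-1/(C1 + 18*z))^(1/4)


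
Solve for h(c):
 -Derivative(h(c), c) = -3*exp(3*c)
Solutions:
 h(c) = C1 + exp(3*c)


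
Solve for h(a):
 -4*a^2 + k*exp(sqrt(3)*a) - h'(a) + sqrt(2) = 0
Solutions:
 h(a) = C1 - 4*a^3/3 + sqrt(2)*a + sqrt(3)*k*exp(sqrt(3)*a)/3


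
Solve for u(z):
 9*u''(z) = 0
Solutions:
 u(z) = C1 + C2*z


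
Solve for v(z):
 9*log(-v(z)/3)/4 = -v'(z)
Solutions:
 4*Integral(1/(log(-_y) - log(3)), (_y, v(z)))/9 = C1 - z


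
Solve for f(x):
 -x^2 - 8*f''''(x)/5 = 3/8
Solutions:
 f(x) = C1 + C2*x + C3*x^2 + C4*x^3 - x^6/576 - 5*x^4/512


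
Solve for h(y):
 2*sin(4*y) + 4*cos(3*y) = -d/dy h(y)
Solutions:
 h(y) = C1 - 4*sin(3*y)/3 + cos(4*y)/2


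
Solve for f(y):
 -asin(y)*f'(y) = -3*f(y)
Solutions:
 f(y) = C1*exp(3*Integral(1/asin(y), y))


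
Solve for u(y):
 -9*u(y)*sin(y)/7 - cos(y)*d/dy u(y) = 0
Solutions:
 u(y) = C1*cos(y)^(9/7)


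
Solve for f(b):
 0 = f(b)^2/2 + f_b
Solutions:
 f(b) = 2/(C1 + b)


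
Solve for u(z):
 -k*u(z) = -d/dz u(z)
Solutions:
 u(z) = C1*exp(k*z)


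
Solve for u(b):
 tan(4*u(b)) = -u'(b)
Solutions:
 u(b) = -asin(C1*exp(-4*b))/4 + pi/4
 u(b) = asin(C1*exp(-4*b))/4


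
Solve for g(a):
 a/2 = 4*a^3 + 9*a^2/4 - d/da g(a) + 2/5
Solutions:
 g(a) = C1 + a^4 + 3*a^3/4 - a^2/4 + 2*a/5


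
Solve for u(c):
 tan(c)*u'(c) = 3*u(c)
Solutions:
 u(c) = C1*sin(c)^3


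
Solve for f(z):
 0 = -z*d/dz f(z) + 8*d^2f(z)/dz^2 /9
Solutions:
 f(z) = C1 + C2*erfi(3*z/4)


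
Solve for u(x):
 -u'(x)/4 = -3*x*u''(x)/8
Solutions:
 u(x) = C1 + C2*x^(5/3)


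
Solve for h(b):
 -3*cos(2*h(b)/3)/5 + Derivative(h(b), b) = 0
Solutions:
 -3*b/5 - 3*log(sin(2*h(b)/3) - 1)/4 + 3*log(sin(2*h(b)/3) + 1)/4 = C1


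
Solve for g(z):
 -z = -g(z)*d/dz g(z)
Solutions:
 g(z) = -sqrt(C1 + z^2)
 g(z) = sqrt(C1 + z^2)


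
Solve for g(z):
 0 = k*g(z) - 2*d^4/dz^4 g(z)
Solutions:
 g(z) = C1*exp(-2^(3/4)*k^(1/4)*z/2) + C2*exp(2^(3/4)*k^(1/4)*z/2) + C3*exp(-2^(3/4)*I*k^(1/4)*z/2) + C4*exp(2^(3/4)*I*k^(1/4)*z/2)


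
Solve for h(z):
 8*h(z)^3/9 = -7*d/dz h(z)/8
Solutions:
 h(z) = -3*sqrt(14)*sqrt(-1/(C1 - 64*z))/2
 h(z) = 3*sqrt(14)*sqrt(-1/(C1 - 64*z))/2


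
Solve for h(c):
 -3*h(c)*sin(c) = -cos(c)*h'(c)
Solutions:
 h(c) = C1/cos(c)^3


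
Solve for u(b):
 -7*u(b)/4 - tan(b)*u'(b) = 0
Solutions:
 u(b) = C1/sin(b)^(7/4)


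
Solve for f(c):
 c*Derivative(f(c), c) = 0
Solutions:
 f(c) = C1


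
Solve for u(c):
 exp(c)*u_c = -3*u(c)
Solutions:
 u(c) = C1*exp(3*exp(-c))


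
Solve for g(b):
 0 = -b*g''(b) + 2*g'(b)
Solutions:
 g(b) = C1 + C2*b^3


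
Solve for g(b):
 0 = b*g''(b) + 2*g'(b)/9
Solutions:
 g(b) = C1 + C2*b^(7/9)


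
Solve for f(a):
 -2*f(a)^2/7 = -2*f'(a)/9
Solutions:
 f(a) = -7/(C1 + 9*a)


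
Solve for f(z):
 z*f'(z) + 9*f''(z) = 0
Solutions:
 f(z) = C1 + C2*erf(sqrt(2)*z/6)


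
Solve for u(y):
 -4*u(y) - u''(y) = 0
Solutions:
 u(y) = C1*sin(2*y) + C2*cos(2*y)


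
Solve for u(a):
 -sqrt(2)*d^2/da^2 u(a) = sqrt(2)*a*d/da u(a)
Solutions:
 u(a) = C1 + C2*erf(sqrt(2)*a/2)


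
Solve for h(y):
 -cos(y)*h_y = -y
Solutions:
 h(y) = C1 + Integral(y/cos(y), y)


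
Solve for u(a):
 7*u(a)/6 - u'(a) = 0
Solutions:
 u(a) = C1*exp(7*a/6)


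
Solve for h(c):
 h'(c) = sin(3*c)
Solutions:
 h(c) = C1 - cos(3*c)/3


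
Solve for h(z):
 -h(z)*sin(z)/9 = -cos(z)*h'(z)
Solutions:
 h(z) = C1/cos(z)^(1/9)


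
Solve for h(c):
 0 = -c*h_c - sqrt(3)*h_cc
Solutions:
 h(c) = C1 + C2*erf(sqrt(2)*3^(3/4)*c/6)


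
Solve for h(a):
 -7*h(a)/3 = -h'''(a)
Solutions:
 h(a) = C3*exp(3^(2/3)*7^(1/3)*a/3) + (C1*sin(3^(1/6)*7^(1/3)*a/2) + C2*cos(3^(1/6)*7^(1/3)*a/2))*exp(-3^(2/3)*7^(1/3)*a/6)


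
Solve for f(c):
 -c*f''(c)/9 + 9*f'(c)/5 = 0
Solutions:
 f(c) = C1 + C2*c^(86/5)


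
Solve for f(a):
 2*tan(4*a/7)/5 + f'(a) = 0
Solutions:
 f(a) = C1 + 7*log(cos(4*a/7))/10


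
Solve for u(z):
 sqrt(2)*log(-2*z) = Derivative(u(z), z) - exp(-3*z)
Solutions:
 u(z) = C1 + sqrt(2)*z*log(-z) + sqrt(2)*z*(-1 + log(2)) - exp(-3*z)/3


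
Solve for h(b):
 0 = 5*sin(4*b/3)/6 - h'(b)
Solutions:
 h(b) = C1 - 5*cos(4*b/3)/8


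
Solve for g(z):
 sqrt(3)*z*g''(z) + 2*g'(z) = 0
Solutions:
 g(z) = C1 + C2*z^(1 - 2*sqrt(3)/3)


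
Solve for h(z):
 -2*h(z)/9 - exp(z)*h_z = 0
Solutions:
 h(z) = C1*exp(2*exp(-z)/9)


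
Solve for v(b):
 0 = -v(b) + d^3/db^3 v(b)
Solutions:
 v(b) = C3*exp(b) + (C1*sin(sqrt(3)*b/2) + C2*cos(sqrt(3)*b/2))*exp(-b/2)


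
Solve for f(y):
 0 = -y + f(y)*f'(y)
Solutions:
 f(y) = -sqrt(C1 + y^2)
 f(y) = sqrt(C1 + y^2)


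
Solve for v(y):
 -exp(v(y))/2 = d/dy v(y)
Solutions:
 v(y) = log(1/(C1 + y)) + log(2)


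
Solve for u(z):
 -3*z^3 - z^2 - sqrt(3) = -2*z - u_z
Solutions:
 u(z) = C1 + 3*z^4/4 + z^3/3 - z^2 + sqrt(3)*z


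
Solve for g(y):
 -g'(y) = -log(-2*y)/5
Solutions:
 g(y) = C1 + y*log(-y)/5 + y*(-1 + log(2))/5


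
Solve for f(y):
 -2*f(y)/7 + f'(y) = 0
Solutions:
 f(y) = C1*exp(2*y/7)


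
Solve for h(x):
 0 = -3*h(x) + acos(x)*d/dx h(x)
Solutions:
 h(x) = C1*exp(3*Integral(1/acos(x), x))


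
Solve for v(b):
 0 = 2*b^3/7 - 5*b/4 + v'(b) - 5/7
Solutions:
 v(b) = C1 - b^4/14 + 5*b^2/8 + 5*b/7


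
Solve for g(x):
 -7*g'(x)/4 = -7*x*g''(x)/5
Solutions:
 g(x) = C1 + C2*x^(9/4)


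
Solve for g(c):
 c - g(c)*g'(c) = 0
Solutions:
 g(c) = -sqrt(C1 + c^2)
 g(c) = sqrt(C1 + c^2)


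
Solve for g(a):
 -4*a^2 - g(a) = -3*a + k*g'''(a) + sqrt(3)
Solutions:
 g(a) = C1*exp(a*(-1/k)^(1/3)) + C2*exp(a*(-1/k)^(1/3)*(-1 + sqrt(3)*I)/2) + C3*exp(-a*(-1/k)^(1/3)*(1 + sqrt(3)*I)/2) - 4*a^2 + 3*a - sqrt(3)


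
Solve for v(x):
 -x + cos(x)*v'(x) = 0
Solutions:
 v(x) = C1 + Integral(x/cos(x), x)


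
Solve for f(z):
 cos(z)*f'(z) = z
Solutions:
 f(z) = C1 + Integral(z/cos(z), z)


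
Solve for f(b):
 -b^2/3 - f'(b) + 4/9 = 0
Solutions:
 f(b) = C1 - b^3/9 + 4*b/9


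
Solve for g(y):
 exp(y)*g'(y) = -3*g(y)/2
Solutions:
 g(y) = C1*exp(3*exp(-y)/2)


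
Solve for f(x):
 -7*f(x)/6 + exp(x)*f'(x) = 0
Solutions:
 f(x) = C1*exp(-7*exp(-x)/6)


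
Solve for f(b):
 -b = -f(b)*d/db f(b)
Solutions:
 f(b) = -sqrt(C1 + b^2)
 f(b) = sqrt(C1 + b^2)


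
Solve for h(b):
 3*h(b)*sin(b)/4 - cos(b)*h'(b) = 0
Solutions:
 h(b) = C1/cos(b)^(3/4)


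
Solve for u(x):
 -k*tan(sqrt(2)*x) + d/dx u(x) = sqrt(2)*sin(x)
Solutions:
 u(x) = C1 - sqrt(2)*k*log(cos(sqrt(2)*x))/2 - sqrt(2)*cos(x)


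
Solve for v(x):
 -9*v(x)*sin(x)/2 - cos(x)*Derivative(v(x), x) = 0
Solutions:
 v(x) = C1*cos(x)^(9/2)


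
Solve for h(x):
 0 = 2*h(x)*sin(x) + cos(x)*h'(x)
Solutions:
 h(x) = C1*cos(x)^2


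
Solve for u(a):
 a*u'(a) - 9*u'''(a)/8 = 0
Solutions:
 u(a) = C1 + Integral(C2*airyai(2*3^(1/3)*a/3) + C3*airybi(2*3^(1/3)*a/3), a)


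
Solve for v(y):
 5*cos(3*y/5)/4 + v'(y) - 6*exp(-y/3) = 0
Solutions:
 v(y) = C1 - 25*sin(3*y/5)/12 - 18*exp(-y/3)


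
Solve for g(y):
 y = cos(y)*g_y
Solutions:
 g(y) = C1 + Integral(y/cos(y), y)


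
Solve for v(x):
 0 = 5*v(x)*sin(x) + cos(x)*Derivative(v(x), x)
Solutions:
 v(x) = C1*cos(x)^5


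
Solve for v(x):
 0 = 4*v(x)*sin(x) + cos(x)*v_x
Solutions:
 v(x) = C1*cos(x)^4


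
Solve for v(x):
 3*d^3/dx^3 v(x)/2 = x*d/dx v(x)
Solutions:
 v(x) = C1 + Integral(C2*airyai(2^(1/3)*3^(2/3)*x/3) + C3*airybi(2^(1/3)*3^(2/3)*x/3), x)
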